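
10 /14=5 /7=0.71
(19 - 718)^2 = 488601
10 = 10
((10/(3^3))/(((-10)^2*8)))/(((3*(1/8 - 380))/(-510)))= 17/82053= 0.00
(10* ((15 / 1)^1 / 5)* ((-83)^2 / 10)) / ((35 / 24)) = 496008 / 35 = 14171.66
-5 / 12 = -0.42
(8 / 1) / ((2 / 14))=56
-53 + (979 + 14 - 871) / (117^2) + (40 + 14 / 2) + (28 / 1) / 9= -39424 / 13689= -2.88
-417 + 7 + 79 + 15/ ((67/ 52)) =-21397/ 67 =-319.36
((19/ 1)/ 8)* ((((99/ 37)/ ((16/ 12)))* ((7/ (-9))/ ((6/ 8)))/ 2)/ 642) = -1463/ 380064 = -0.00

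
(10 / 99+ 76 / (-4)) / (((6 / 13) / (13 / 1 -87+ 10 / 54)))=48475739 / 16038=3022.56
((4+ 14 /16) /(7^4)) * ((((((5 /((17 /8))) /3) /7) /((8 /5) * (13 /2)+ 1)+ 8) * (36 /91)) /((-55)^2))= 244488 /114951896675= 0.00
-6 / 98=-3 / 49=-0.06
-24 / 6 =-4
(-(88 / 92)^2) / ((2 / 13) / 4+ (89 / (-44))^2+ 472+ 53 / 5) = -60906560 / 32401297081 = -0.00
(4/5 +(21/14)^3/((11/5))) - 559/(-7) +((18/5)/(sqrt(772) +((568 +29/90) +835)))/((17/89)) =68631843630611253/834889844764360 - 5190480 * sqrt(193)/271068131417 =82.20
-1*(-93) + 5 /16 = 1493 /16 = 93.31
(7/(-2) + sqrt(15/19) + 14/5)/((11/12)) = -42/55 + 12 *sqrt(285)/209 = 0.21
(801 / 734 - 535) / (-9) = 391889 / 6606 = 59.32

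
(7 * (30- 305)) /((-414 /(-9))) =-1925 /46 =-41.85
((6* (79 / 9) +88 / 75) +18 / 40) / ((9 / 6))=36.19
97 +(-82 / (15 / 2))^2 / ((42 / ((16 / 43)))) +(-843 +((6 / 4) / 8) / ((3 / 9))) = -2419825537 / 3250800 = -744.38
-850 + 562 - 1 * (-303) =15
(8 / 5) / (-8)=-1 / 5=-0.20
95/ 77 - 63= -4756/ 77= -61.77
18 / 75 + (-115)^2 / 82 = 331117 / 2050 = 161.52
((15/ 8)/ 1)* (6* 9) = 405/ 4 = 101.25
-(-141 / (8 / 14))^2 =-974169 / 16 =-60885.56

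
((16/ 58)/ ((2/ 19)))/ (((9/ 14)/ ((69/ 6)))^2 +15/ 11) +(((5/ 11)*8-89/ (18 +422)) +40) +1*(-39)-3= 3.35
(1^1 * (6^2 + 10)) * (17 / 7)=111.71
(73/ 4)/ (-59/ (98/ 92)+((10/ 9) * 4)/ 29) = -933597/ 2825576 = -0.33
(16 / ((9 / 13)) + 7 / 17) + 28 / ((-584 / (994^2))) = -528830551 / 11169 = -47348.07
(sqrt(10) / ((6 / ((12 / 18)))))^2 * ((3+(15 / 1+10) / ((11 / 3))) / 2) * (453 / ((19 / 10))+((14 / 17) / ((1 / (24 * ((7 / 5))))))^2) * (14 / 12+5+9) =8362015844 / 906015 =9229.45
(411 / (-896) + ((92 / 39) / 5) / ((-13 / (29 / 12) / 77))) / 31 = -0.23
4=4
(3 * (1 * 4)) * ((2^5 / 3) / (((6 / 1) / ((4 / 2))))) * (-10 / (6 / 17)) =-10880 / 9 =-1208.89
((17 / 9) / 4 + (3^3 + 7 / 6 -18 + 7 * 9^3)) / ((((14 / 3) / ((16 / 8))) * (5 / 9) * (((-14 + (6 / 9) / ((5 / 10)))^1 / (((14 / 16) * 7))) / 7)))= -4272849 / 320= -13352.65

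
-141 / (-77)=141 / 77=1.83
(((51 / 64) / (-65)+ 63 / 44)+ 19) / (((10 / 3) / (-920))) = -64473531 / 11440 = -5635.80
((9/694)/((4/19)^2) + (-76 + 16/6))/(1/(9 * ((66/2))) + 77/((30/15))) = -1.90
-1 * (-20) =20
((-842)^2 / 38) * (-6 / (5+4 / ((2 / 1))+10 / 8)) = -13568.69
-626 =-626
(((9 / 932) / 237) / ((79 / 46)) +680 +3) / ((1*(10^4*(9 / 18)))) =1986373067 / 14541530000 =0.14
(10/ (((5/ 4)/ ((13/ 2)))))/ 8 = 13/ 2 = 6.50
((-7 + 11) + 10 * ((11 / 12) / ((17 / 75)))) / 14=1511 / 476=3.17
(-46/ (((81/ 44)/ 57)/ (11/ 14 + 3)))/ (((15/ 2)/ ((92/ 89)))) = -187511456/ 252315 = -743.16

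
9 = 9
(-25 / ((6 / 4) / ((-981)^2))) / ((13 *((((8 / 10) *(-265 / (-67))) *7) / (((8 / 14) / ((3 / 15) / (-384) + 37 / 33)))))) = -22696321824000 / 799089109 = -28402.74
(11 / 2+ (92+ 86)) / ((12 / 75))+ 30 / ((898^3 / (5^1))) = 830510439725 / 724150792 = 1146.88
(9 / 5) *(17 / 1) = 30.60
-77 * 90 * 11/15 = -5082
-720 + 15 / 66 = -15835 / 22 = -719.77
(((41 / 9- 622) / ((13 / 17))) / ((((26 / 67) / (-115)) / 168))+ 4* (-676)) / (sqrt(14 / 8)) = 40758742264* sqrt(7) / 3549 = 30385318.62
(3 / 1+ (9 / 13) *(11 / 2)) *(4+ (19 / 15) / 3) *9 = 270.95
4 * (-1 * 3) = -12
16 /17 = 0.94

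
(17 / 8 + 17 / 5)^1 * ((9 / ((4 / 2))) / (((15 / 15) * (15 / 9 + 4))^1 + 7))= 5967 / 3040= 1.96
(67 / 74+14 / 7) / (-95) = -43 / 1406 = -0.03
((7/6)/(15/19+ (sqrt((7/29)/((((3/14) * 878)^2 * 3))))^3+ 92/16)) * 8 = 1.43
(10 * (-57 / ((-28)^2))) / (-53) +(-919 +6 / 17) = -324453947 / 353192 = -918.63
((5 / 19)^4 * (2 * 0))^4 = 0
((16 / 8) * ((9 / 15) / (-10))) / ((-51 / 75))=3 / 17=0.18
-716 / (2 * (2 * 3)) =-179 / 3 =-59.67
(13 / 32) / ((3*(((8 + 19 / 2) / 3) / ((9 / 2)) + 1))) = 117 / 1984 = 0.06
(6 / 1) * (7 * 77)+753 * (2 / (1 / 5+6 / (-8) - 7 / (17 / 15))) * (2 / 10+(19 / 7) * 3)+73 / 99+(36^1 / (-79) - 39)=166197254026 / 125206389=1327.39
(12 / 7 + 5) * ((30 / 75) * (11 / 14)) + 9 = 2722 / 245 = 11.11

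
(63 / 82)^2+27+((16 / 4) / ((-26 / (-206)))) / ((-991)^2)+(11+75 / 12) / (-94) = 221158927608349 / 8069492450968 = 27.41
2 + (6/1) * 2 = 14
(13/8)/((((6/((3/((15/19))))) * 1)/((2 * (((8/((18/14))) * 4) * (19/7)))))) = 18772/135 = 139.05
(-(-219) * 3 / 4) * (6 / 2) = 1971 / 4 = 492.75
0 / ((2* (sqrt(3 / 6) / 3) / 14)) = 0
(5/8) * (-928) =-580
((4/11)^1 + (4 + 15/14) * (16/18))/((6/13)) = 10.56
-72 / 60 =-6 / 5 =-1.20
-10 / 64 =-5 / 32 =-0.16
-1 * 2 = -2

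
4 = 4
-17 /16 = -1.06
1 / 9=0.11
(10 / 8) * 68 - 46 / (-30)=1298 / 15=86.53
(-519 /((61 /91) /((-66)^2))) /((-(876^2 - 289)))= 205729524 /46792307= 4.40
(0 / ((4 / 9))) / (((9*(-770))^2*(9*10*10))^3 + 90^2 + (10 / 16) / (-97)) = 0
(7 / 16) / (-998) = -7 / 15968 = -0.00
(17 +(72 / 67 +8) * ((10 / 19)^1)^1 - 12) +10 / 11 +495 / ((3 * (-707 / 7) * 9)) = 10.50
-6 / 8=-3 / 4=-0.75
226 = 226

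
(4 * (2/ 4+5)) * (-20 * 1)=-440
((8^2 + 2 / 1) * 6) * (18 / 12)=594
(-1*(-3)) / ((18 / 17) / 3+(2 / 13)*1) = 663 / 112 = 5.92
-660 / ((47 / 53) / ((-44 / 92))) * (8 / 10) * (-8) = -2462592 / 1081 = -2278.07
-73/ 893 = -0.08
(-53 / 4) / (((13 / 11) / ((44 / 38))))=-6413 / 494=-12.98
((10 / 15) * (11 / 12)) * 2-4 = -25 / 9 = -2.78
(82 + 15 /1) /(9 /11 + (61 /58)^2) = 3589388 /71207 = 50.41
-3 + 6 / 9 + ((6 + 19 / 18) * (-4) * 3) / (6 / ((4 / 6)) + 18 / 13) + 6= -1817 / 405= -4.49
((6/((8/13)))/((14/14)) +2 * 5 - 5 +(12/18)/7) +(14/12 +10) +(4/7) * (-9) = 1753/84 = 20.87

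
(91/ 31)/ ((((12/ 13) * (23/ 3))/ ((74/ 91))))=481/ 1426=0.34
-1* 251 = -251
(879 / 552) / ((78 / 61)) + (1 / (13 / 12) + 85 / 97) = 4238657 / 1392144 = 3.04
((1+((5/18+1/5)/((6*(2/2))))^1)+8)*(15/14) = 4903/504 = 9.73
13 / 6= 2.17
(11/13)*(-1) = -11/13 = -0.85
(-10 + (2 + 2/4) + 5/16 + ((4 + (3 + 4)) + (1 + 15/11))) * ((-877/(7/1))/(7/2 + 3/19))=-18112681/85624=-211.54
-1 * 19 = -19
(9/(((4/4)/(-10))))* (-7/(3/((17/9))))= 1190/3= 396.67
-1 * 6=-6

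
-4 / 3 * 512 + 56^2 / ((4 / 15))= 33232 / 3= 11077.33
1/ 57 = 0.02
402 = 402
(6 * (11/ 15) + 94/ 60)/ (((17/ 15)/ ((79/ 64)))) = 14141/ 2176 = 6.50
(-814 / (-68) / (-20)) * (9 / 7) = -0.77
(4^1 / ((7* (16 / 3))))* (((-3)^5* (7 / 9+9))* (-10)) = 17820 / 7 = 2545.71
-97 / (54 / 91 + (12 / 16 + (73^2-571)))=-35308 / 1732401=-0.02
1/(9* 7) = 1/63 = 0.02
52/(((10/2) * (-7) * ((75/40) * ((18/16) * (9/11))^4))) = -24947326976/22599528525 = -1.10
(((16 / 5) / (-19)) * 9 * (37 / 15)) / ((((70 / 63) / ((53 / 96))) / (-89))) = 1570761 / 9500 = 165.34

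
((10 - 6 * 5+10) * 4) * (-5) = 200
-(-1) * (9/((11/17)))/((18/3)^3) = 17/264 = 0.06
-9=-9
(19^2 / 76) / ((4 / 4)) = 19 / 4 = 4.75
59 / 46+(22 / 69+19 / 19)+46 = 6707 / 138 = 48.60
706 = 706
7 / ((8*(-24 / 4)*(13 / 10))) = -35 / 312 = -0.11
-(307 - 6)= -301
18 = 18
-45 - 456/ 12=-83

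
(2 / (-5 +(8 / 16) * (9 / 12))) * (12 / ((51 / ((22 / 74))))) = -704 / 23273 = -0.03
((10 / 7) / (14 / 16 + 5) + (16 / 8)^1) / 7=0.32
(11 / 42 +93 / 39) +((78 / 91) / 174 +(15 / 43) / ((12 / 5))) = 3808463 / 1361724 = 2.80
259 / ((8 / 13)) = 3367 / 8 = 420.88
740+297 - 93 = 944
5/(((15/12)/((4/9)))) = 16/9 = 1.78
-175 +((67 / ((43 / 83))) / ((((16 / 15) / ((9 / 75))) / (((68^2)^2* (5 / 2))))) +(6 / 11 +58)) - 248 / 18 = 3310672328569 / 4257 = 777700805.40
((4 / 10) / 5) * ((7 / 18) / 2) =7 / 450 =0.02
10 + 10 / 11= 10.91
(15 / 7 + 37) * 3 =822 / 7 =117.43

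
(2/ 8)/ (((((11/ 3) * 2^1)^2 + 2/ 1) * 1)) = 0.00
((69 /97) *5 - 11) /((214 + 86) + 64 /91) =-32851 /1327154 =-0.02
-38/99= -0.38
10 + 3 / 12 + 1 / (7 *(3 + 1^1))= 72 / 7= 10.29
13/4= 3.25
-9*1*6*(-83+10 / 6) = 4392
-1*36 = -36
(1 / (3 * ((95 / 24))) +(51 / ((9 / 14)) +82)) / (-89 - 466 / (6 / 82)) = -46004 / 1840435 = -0.02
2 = 2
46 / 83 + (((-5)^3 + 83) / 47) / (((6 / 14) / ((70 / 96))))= -90457 / 93624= -0.97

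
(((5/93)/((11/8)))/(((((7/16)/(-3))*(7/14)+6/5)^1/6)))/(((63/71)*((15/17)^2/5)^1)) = 52528640/34866909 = 1.51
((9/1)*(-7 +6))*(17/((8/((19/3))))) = -969/8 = -121.12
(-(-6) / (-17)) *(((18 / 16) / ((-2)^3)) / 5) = 27 / 2720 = 0.01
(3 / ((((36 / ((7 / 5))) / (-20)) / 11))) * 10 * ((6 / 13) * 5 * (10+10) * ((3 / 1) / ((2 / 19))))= -4389000 / 13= -337615.38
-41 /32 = -1.28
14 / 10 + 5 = 32 / 5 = 6.40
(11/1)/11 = 1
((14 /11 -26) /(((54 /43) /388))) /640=-70907 /5940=-11.94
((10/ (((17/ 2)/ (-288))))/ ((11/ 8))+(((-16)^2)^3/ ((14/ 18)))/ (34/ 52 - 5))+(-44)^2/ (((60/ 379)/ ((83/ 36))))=-98550456012731/ 19968795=-4935222.98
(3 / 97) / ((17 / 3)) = 9 / 1649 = 0.01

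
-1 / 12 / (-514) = 1 / 6168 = 0.00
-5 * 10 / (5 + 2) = -50 / 7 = -7.14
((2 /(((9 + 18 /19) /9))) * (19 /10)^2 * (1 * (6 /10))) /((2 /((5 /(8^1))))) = 6859 /5600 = 1.22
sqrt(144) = 12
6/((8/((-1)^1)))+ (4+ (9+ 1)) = 53/4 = 13.25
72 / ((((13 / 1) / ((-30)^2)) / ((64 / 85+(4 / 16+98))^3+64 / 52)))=40161503563905393 / 8302970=4837004537.40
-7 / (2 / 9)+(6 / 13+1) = -781 / 26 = -30.04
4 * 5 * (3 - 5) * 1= -40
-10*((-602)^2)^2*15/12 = -1641708240200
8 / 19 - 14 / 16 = -69 / 152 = -0.45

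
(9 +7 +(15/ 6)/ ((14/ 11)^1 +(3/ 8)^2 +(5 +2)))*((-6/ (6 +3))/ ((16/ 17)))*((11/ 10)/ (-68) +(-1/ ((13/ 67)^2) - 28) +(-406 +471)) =-2408496271/ 20019740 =-120.31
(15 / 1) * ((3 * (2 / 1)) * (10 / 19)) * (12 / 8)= 1350 / 19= 71.05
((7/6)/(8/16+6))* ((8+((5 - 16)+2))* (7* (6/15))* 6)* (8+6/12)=-25.63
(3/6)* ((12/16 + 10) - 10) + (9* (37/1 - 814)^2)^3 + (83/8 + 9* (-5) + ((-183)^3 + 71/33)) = 21175202505704941182971/132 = 160418200800795008961.90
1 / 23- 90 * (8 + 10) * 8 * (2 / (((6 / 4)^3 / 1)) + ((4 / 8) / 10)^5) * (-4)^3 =7065604351 / 14375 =491520.30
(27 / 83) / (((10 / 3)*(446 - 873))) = -81 / 354410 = -0.00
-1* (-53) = 53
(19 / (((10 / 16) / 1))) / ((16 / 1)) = 19 / 10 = 1.90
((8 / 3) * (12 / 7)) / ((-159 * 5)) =-32 / 5565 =-0.01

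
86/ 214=43/ 107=0.40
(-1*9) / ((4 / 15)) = -135 / 4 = -33.75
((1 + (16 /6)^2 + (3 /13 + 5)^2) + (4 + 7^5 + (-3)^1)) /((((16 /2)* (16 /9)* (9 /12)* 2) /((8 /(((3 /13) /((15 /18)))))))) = 22808.87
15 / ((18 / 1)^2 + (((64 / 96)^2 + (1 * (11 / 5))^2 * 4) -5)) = 3375 / 76231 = 0.04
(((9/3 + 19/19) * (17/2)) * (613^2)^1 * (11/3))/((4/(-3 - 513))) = -6043117058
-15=-15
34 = 34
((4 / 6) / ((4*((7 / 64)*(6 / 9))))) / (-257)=-16 / 1799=-0.01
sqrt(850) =5 * sqrt(34) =29.15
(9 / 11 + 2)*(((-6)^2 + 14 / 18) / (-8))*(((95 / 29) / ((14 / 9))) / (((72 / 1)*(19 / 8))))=-0.16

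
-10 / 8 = -5 / 4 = -1.25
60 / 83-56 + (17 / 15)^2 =-1008313 / 18675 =-53.99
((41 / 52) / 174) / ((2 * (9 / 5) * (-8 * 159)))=-205 / 207163008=-0.00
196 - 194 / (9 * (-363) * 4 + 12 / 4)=2560934 / 13065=196.01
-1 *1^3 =-1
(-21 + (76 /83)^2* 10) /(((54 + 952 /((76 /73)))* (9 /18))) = -1651271 /63378800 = -0.03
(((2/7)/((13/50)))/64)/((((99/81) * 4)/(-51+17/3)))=-1275/8008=-0.16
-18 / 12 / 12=-1 / 8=-0.12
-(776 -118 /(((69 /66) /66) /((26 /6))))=724608 /23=31504.70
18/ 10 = 9/ 5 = 1.80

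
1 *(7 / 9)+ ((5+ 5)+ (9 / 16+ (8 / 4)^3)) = 2785 / 144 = 19.34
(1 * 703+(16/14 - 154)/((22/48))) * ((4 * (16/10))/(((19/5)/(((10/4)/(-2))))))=-1138040/1463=-777.88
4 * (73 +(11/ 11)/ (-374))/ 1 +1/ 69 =3767725/ 12903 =292.00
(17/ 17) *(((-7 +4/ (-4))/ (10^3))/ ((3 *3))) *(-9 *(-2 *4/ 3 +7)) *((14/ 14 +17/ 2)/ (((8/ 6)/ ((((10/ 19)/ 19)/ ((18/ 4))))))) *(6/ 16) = 0.00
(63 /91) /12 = 3 /52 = 0.06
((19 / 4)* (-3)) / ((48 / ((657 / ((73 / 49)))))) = -8379 / 64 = -130.92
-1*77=-77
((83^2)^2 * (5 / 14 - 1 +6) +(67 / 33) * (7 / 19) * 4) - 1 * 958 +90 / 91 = 4144621316915 / 16302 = 254240051.34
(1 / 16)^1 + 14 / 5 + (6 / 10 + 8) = 917 / 80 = 11.46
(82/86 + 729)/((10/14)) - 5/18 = 3953813/3870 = 1021.66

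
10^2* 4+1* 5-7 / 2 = 803 / 2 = 401.50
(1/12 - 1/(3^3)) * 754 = 1885/54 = 34.91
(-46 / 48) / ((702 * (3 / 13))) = -0.01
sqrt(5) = 2.24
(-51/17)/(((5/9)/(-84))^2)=-1714608/25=-68584.32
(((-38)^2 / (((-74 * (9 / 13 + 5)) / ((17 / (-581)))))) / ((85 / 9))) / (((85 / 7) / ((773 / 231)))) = 10883067 / 3718443575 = 0.00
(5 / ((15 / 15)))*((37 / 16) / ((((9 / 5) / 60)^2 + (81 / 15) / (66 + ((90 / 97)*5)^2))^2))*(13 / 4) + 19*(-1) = 70646745907373980961 / 7381600467570081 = 9570.65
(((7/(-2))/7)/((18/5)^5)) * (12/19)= -3125/5983632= -0.00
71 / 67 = 1.06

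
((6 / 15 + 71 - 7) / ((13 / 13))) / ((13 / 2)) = 644 / 65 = 9.91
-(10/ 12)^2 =-25/ 36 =-0.69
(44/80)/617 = 11/12340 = 0.00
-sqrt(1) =-1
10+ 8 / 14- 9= 11 / 7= 1.57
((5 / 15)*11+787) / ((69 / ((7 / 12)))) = 4151 / 621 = 6.68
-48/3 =-16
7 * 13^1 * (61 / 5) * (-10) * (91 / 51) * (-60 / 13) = 1554280 / 17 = 91428.24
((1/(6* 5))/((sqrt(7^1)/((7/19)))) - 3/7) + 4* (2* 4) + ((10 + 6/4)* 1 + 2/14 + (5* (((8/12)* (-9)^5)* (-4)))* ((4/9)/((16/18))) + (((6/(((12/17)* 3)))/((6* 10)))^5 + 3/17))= sqrt(7)/570 + 283288288355650562983/719547494400000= 393703.40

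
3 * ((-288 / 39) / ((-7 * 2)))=144 / 91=1.58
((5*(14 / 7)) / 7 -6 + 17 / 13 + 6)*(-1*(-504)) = 1379.08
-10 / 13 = -0.77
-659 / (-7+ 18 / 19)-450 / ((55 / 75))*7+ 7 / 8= -42359297 / 10120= -4185.70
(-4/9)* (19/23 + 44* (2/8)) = -5.26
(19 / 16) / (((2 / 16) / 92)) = 874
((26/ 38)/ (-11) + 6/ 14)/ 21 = 536/ 30723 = 0.02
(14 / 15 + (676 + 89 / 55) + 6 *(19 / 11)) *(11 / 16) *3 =113671 / 80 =1420.89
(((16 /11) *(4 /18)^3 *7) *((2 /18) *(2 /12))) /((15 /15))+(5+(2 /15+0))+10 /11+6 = 13038947 /1082565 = 12.04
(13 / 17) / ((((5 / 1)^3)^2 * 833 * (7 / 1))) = 13 / 1548859375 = 0.00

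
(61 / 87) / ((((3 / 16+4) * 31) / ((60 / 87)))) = 19520 / 5240271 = 0.00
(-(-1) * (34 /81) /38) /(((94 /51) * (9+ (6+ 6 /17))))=4913 /12585942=0.00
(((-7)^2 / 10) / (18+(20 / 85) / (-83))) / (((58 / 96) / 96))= 79648128 / 1841065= 43.26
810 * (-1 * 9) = -7290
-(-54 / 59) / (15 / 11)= 0.67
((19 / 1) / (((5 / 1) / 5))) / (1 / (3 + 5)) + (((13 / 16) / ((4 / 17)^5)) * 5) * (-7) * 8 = -645723639 / 2048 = -315294.75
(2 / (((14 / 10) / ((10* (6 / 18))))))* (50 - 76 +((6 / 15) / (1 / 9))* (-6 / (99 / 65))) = -44200 / 231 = -191.34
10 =10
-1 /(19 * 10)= -0.01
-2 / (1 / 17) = -34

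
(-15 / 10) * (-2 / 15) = 1 / 5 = 0.20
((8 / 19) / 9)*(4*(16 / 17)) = 512 / 2907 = 0.18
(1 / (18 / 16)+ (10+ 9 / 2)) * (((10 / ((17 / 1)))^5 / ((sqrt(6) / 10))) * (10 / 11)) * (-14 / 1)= -56.31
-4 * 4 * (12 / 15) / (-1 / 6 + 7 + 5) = -384 / 355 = -1.08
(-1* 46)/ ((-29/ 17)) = 782/ 29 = 26.97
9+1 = 10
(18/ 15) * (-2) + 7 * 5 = 163/ 5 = 32.60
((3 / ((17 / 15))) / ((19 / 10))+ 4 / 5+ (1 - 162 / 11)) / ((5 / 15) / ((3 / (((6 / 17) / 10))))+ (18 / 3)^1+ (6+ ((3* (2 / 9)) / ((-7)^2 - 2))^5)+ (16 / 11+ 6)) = -11419415632545003 / 19265017054424593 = -0.59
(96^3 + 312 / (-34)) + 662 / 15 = 225616594 / 255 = 884770.96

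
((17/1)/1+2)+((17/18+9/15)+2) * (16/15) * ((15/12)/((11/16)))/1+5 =4168/135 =30.87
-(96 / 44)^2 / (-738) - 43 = -213291 / 4961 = -42.99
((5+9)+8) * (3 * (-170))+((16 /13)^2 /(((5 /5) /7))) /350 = -47404372 /4225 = -11219.97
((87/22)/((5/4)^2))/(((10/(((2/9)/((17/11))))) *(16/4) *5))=58/31875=0.00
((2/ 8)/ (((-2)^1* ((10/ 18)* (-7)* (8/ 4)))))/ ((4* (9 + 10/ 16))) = 9/ 21560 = 0.00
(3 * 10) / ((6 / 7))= 35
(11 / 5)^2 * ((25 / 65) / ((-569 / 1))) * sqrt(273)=-121 * sqrt(273) / 36985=-0.05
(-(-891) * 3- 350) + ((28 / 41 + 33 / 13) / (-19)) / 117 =2752425740 / 1184859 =2323.00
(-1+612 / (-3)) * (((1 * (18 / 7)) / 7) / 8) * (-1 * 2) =1845 / 98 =18.83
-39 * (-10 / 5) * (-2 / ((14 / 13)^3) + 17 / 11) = -4.36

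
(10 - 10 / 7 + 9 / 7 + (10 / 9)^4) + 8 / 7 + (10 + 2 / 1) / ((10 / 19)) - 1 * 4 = 1027589 / 32805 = 31.32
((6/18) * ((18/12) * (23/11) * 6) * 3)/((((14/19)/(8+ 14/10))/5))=184851/154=1200.33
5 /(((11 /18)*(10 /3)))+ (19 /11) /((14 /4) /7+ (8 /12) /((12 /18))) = 119 /33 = 3.61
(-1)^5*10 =-10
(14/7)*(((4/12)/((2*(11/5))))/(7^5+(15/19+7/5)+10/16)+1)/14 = 0.14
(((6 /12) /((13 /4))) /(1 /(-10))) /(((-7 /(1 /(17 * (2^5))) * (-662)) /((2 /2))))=-5 /8192912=-0.00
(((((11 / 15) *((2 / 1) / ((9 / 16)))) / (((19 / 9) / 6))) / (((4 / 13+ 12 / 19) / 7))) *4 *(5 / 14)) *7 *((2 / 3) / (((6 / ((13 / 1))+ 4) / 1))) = 82.52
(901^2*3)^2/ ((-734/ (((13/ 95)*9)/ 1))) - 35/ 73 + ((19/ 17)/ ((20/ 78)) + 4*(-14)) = -430595337750362257/ 43267465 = -9951942822.40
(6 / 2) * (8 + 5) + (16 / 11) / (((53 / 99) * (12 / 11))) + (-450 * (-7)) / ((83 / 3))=683367 / 4399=155.35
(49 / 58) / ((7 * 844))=7 / 48952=0.00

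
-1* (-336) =336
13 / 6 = 2.17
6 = 6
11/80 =0.14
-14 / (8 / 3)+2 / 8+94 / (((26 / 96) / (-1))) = -4577 / 13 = -352.08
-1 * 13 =-13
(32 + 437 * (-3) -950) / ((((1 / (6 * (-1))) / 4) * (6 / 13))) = 115908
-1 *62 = -62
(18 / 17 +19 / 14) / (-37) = -575 / 8806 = -0.07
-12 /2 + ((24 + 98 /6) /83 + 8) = 2.49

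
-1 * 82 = -82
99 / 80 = 1.24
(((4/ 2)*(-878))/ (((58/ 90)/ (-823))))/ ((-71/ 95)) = -6178178700/ 2059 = -3000572.46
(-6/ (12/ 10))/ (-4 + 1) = 5/ 3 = 1.67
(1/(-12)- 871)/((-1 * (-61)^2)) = 10453/44652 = 0.23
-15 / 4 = -3.75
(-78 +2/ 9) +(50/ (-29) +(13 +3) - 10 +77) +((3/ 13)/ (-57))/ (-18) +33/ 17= 11922689/ 2191878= 5.44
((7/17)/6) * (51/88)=7/176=0.04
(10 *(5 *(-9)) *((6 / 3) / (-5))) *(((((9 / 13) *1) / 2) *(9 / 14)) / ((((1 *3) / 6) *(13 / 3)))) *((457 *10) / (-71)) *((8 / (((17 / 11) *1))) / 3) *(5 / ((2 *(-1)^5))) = 7329366000 / 1427881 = 5133.04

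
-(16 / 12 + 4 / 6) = -2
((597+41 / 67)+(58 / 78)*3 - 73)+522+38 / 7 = 6427892 / 6097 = 1054.27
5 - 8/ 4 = 3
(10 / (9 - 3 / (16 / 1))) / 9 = 160 / 1269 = 0.13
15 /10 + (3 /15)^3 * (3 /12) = 751 /500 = 1.50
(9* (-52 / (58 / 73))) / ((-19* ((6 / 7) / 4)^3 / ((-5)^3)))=-651014000 / 1653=-393837.87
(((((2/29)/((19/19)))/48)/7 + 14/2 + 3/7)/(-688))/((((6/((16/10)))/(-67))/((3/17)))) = 142643/4189920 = 0.03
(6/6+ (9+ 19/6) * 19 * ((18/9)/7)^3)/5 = 6577/5145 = 1.28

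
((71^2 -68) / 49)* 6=29838 / 49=608.94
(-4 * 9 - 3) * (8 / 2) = -156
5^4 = 625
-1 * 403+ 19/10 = -4011/10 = -401.10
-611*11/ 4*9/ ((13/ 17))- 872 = -82589/ 4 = -20647.25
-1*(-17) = 17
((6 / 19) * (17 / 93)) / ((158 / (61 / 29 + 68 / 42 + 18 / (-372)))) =0.00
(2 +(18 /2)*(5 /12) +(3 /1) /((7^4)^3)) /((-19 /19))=-318349605635 /55365148804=-5.75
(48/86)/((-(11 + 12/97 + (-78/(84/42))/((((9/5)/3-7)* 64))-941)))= 1589248/2647461109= 0.00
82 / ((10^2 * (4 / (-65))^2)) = 6929 / 32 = 216.53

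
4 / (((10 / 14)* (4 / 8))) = 56 / 5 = 11.20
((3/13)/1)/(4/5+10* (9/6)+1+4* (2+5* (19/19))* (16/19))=285/49868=0.01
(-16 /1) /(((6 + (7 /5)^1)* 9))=-80 /333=-0.24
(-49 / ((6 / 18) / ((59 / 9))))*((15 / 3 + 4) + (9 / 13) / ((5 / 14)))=-685167 / 65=-10541.03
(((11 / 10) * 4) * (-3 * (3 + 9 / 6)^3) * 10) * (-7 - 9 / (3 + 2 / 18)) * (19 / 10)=126611991 / 560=226092.84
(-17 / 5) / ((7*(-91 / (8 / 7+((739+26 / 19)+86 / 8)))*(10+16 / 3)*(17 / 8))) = 1200609 / 9742915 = 0.12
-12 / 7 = -1.71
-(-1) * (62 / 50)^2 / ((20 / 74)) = 35557 / 6250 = 5.69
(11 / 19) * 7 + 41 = 45.05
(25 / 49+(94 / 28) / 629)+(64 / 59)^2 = 363108331 / 214575802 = 1.69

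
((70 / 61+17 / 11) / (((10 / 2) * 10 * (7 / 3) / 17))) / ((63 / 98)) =30719 / 50325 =0.61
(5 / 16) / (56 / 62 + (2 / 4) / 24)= 93 / 275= 0.34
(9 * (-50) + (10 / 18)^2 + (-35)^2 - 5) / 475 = 12479 / 7695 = 1.62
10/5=2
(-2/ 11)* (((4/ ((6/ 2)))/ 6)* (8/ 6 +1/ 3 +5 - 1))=-68/ 297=-0.23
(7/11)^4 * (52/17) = 124852/248897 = 0.50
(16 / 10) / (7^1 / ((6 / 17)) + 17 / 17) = 48 / 625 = 0.08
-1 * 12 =-12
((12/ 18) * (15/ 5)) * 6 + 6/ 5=66/ 5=13.20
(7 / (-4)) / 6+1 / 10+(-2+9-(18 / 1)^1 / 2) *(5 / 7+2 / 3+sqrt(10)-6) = 2533 / 280-2 *sqrt(10) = 2.72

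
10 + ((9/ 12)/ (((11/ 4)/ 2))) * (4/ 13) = 1454/ 143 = 10.17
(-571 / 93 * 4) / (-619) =2284 / 57567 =0.04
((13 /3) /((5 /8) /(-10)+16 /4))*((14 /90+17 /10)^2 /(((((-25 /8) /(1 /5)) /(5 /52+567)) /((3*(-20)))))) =26317399072 /3189375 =8251.59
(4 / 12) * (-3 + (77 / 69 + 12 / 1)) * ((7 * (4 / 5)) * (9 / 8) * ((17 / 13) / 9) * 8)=332248 / 13455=24.69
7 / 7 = 1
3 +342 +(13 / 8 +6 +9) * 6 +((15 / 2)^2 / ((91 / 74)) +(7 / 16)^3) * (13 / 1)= 29832685 / 28672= 1040.48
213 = 213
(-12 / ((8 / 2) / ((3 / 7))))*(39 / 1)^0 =-9 / 7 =-1.29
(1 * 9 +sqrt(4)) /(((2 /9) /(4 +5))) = 891 /2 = 445.50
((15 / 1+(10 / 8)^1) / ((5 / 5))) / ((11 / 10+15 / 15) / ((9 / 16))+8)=975 / 704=1.38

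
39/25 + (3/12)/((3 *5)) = 473/300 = 1.58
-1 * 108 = -108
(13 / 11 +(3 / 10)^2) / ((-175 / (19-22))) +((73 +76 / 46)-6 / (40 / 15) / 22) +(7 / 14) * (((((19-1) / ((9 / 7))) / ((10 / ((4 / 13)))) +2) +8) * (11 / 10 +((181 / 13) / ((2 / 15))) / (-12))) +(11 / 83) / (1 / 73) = 1384914216381 / 31052271250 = 44.60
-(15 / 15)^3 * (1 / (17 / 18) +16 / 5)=-362 / 85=-4.26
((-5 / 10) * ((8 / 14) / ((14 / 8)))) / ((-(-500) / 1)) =-0.00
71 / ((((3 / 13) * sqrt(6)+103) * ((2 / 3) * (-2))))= -3707691 / 7171468+8307 * sqrt(6) / 7171468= -0.51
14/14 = 1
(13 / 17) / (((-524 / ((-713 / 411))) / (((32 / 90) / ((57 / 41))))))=1520116 / 2347736805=0.00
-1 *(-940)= 940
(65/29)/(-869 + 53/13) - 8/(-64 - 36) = 631027/8151900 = 0.08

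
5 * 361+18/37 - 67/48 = 3204065/1776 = 1804.09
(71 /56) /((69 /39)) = 923 /1288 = 0.72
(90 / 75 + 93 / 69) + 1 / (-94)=27427 / 10810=2.54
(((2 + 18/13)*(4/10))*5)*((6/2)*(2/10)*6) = 1584/65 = 24.37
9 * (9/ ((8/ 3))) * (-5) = -1215/ 8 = -151.88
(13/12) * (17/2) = 221/24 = 9.21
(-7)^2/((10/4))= 98/5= 19.60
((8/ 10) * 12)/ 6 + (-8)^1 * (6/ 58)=112/ 145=0.77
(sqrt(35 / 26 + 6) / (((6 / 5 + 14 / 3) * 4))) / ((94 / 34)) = 255 * sqrt(4966) / 430144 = 0.04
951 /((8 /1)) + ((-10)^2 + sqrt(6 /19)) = sqrt(114) /19 + 1751 /8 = 219.44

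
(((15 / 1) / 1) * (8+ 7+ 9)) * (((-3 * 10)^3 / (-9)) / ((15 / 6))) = 432000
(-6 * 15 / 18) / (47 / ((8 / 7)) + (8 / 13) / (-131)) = -68120 / 560223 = -0.12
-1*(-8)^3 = 512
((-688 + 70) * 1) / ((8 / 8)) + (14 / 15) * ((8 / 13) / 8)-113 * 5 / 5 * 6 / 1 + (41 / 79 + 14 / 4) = -39803723 / 30810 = -1291.91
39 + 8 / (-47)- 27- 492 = -22568 / 47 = -480.17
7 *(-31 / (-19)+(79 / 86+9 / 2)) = 40320 / 817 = 49.35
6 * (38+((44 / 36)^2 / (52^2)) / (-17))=228.00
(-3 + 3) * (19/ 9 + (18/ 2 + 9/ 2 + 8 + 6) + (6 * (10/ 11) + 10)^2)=0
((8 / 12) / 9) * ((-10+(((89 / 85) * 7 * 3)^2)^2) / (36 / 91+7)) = 2220700621352122 / 948537556875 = 2341.18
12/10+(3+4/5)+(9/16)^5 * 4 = 1369769/262144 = 5.23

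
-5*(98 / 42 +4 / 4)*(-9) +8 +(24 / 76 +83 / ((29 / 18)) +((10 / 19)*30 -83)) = 78585 / 551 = 142.62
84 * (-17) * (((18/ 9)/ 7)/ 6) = -68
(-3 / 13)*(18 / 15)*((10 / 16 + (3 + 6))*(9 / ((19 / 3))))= -3.79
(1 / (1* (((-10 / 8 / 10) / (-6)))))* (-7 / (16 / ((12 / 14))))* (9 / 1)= -162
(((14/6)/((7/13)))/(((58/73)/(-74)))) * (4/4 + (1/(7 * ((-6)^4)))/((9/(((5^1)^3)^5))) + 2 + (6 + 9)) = -1071615325015157/7103376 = -150860003.05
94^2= 8836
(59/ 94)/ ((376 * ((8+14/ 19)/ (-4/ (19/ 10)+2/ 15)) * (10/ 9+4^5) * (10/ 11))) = -547107/ 1353247537600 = -0.00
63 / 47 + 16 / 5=1067 / 235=4.54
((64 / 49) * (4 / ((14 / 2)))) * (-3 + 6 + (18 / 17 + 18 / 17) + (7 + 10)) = 96256 / 5831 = 16.51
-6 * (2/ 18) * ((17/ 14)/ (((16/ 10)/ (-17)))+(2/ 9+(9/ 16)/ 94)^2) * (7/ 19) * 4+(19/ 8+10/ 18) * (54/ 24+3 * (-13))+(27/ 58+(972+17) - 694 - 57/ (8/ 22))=1652216504929/ 37858513536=43.64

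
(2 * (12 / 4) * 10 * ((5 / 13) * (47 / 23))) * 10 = 141000 / 299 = 471.57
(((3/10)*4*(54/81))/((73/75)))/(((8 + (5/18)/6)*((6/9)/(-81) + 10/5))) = 393660/7675877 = 0.05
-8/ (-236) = 2/ 59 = 0.03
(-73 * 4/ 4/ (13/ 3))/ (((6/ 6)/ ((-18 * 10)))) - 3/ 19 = 748941/ 247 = 3032.15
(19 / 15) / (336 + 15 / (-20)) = 76 / 20115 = 0.00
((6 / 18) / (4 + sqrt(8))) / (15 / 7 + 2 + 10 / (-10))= 7 / 132 - 7 * sqrt(2) / 264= 0.02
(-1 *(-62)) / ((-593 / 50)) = -3100 / 593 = -5.23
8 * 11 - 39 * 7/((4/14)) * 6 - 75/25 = -5648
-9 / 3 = -3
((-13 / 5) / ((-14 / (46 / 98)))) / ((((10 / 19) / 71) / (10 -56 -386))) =-43561908 / 8575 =-5080.11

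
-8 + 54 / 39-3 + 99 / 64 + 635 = 626.93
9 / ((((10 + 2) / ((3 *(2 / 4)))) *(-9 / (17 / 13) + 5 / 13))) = -0.17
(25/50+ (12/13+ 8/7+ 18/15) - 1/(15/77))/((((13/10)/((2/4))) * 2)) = -3733/14196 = -0.26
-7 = -7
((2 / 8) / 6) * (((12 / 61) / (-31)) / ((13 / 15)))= -15 / 49166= -0.00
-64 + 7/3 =-185/3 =-61.67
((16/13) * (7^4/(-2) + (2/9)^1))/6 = -86420/351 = -246.21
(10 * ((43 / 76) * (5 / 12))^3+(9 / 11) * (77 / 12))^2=4165219791668514121 / 143849725882269696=28.96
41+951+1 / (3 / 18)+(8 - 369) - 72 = 565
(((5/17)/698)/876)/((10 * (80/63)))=0.00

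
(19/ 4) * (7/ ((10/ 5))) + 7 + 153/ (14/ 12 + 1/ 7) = 61803/ 440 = 140.46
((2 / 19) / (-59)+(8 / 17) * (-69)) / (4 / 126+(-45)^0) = -2998926 / 95285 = -31.47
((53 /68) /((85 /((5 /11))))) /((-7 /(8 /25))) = -0.00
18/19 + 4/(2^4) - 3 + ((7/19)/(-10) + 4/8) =-509/380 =-1.34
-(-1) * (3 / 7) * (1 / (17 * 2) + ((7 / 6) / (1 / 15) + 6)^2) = 236.69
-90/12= -15/2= -7.50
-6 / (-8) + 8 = 35 / 4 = 8.75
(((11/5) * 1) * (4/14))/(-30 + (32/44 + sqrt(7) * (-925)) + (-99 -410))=716441/12068982345 -246235 * sqrt(7)/2413796469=-0.00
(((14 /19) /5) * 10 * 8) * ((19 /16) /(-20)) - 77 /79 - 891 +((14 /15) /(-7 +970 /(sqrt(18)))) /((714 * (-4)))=-11269519535731 /12624441740 - 97 * sqrt(2) /95881836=-892.67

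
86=86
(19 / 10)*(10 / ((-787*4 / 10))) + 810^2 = 1032701305 / 1574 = 656099.94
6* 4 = 24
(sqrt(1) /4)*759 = 759 /4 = 189.75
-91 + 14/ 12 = -539/ 6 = -89.83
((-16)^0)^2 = 1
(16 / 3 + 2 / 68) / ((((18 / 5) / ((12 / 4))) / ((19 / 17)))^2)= 4936675 / 1061208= 4.65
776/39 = 19.90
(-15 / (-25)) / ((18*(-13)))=-1 / 390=-0.00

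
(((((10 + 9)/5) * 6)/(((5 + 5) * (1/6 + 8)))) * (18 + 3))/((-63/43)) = -4902/1225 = -4.00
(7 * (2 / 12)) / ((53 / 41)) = 287 / 318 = 0.90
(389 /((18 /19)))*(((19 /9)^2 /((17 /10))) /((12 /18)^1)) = 13340755 /8262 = 1614.71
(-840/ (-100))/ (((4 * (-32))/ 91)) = -1911/ 320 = -5.97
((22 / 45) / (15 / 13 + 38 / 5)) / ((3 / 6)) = 572 / 5121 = 0.11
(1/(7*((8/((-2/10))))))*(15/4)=-3/224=-0.01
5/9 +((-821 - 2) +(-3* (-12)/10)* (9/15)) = -184564/225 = -820.28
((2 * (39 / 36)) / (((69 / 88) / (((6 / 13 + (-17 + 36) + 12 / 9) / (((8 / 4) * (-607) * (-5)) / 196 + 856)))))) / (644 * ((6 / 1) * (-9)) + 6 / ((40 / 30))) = -6994064 / 3753874323369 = -0.00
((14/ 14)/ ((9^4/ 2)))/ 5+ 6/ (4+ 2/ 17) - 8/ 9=26101/ 45927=0.57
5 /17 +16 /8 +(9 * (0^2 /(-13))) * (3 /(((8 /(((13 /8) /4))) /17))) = 39 /17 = 2.29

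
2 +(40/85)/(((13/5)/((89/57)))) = 28754/12597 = 2.28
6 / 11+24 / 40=63 / 55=1.15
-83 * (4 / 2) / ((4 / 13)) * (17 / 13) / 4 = -1411 / 8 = -176.38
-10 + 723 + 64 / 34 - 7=12034 / 17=707.88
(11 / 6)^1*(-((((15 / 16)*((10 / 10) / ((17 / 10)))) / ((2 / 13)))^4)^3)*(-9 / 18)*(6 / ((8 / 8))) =8117981804093162794768810272216796875 / 327987161310714545162978066432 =24750913.33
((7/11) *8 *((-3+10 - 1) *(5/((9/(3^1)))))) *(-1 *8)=-4480/11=-407.27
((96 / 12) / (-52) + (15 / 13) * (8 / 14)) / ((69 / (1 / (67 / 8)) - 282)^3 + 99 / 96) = 0.00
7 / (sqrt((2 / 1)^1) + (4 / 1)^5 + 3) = 7189 / 1054727 -7*sqrt(2) / 1054727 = 0.01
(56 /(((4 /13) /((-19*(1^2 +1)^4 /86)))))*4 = -110656 /43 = -2573.40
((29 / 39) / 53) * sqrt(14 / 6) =0.02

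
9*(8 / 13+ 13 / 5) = 1881 / 65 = 28.94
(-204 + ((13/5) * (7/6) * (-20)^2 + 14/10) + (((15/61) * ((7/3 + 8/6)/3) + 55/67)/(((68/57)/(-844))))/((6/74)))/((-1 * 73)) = 9144522631/76079505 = 120.20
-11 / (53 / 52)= -572 / 53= -10.79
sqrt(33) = 5.74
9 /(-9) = -1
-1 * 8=-8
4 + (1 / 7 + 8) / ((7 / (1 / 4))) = 841 / 196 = 4.29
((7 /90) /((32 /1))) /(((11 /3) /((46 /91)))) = 23 /68640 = 0.00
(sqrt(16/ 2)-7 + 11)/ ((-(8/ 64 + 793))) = -32/ 6345-16 * sqrt(2)/ 6345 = -0.01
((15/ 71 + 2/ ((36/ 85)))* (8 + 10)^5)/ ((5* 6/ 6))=1864432.90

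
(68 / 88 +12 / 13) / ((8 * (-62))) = -485 / 141856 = -0.00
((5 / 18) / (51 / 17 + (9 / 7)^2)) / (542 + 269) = 245 / 3328344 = 0.00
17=17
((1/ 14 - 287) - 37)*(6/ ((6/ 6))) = -13605/ 7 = -1943.57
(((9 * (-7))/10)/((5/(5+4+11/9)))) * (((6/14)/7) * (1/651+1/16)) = -15341/303800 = -0.05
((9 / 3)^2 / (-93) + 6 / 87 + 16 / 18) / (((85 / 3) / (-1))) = -0.03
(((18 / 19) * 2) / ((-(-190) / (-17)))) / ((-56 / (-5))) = -153 / 10108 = -0.02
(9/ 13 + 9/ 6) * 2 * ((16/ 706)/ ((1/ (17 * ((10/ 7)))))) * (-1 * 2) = -155040/ 32123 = -4.83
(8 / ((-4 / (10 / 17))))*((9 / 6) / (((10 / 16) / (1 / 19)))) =-48 / 323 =-0.15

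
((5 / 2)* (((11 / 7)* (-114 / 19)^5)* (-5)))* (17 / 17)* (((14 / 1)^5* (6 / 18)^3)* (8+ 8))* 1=48680755200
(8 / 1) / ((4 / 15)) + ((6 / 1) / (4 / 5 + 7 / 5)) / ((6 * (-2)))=29.77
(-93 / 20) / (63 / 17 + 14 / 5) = -1581 / 2212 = -0.71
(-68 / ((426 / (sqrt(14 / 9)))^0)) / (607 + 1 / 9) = -153 / 1366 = -0.11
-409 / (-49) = 409 / 49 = 8.35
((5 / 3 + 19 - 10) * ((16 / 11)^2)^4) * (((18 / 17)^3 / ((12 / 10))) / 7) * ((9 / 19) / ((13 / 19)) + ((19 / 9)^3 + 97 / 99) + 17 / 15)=3500008294490046464 / 9487784947818177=368.90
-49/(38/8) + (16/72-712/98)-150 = -1402300/8379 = -167.36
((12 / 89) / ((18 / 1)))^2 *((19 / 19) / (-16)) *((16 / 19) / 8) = -1 / 2708982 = -0.00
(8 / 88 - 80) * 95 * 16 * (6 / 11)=-8016480 / 121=-66251.90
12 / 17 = 0.71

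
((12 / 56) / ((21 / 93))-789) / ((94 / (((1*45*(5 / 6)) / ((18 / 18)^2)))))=-5792175 / 18424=-314.38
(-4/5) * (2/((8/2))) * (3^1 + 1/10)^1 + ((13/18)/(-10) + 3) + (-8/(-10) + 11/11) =3139/900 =3.49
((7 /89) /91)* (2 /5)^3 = 8 /144625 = 0.00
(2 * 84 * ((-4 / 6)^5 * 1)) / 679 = -256 / 7857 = -0.03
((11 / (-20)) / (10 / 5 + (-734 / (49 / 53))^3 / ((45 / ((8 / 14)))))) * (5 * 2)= 407653785 / 470983441576724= 0.00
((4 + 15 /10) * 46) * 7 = 1771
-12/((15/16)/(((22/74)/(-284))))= 176/13135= 0.01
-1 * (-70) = 70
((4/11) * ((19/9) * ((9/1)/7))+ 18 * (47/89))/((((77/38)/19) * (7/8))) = 415329056/3693767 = 112.44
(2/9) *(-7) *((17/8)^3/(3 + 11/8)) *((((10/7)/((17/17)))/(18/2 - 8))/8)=-4913/8064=-0.61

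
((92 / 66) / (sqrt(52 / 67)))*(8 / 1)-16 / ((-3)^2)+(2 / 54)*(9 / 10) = -157 / 90+184*sqrt(871) / 429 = 10.91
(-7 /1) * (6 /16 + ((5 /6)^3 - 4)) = 2303 /108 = 21.32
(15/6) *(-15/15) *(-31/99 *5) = 3.91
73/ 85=0.86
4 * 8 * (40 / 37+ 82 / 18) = 60064 / 333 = 180.37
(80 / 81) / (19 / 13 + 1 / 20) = 20800 / 31833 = 0.65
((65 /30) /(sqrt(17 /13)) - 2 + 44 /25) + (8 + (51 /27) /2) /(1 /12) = 13 *sqrt(221) /102 + 8032 /75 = 108.99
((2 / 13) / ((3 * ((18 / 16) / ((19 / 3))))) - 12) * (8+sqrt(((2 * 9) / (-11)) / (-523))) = -98656 / 1053 - 12332 * sqrt(11506) / 2019303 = -94.35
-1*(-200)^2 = -40000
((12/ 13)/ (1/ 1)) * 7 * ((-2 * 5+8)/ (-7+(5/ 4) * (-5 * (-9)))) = -672/ 2561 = -0.26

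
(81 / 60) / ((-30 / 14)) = -63 / 100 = -0.63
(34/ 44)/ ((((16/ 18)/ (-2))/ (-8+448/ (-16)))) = 1377/ 22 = 62.59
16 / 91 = 0.18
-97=-97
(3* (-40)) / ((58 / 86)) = -5160 / 29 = -177.93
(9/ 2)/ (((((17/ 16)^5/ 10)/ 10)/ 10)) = 4718592000/ 1419857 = 3323.29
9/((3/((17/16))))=51/16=3.19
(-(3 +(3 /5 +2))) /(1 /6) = -168 /5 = -33.60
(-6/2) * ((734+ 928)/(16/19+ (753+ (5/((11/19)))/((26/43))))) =-3010436/463777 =-6.49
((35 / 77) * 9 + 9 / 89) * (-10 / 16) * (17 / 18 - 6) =25935 / 1958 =13.25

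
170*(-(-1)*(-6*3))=-3060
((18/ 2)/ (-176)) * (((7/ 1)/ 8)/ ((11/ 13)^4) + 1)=-2853495/ 20614528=-0.14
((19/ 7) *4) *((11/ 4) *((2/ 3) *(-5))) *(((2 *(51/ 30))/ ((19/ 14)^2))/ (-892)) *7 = 18326/ 12711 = 1.44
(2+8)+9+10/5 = 21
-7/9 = -0.78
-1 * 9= -9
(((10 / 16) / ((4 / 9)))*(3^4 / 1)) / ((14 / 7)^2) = 3645 / 128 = 28.48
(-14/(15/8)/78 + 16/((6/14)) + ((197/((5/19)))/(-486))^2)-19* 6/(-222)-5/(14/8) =740926857403/19881798300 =37.27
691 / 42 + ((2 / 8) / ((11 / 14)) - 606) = -136112 / 231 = -589.23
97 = 97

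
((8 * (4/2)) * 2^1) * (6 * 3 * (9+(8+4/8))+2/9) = 90784/9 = 10087.11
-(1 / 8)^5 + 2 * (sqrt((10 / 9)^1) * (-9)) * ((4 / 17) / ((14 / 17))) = -12 * sqrt(10) / 7 - 1 / 32768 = -5.42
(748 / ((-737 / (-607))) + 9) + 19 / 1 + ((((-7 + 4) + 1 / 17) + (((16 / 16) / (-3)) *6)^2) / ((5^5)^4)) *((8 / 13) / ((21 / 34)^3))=55050306701660158728464 / 85473918914794921875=644.06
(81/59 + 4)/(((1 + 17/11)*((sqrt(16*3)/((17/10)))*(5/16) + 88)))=88681384/3696428057 - 1481975*sqrt(3)/7392856114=0.02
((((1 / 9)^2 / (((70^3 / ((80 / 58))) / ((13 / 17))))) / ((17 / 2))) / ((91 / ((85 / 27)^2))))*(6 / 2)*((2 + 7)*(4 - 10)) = -4 / 50759541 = -0.00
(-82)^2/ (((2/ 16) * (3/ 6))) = 107584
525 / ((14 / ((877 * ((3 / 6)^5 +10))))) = 21113775 / 64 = 329902.73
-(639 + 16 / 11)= -7045 / 11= -640.45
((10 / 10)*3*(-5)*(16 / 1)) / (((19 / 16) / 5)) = -19200 / 19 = -1010.53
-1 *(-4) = 4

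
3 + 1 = 4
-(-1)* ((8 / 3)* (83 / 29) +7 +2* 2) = 1621 / 87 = 18.63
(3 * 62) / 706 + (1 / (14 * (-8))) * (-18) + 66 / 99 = 64691 / 59304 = 1.09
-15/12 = -5/4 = -1.25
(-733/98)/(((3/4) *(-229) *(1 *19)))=1466/639597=0.00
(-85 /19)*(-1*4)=340 /19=17.89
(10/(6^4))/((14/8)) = 5/1134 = 0.00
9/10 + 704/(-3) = -7013/30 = -233.77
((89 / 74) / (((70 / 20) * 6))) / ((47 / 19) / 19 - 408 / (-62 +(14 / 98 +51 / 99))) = 227633965 / 26953755486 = 0.01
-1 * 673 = -673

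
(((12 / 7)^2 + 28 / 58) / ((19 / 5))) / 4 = 12155 / 53998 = 0.23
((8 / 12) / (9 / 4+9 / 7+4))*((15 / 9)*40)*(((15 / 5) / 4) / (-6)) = -1400 / 1899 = -0.74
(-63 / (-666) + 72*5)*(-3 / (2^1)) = -79941 / 148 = -540.14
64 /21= 3.05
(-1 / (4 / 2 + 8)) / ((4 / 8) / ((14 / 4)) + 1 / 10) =-7 / 17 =-0.41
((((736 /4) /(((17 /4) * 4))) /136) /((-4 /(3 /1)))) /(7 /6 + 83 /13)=-2691 /340442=-0.01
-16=-16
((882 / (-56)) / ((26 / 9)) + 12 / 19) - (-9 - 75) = 156459 / 1976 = 79.18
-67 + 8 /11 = -729 /11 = -66.27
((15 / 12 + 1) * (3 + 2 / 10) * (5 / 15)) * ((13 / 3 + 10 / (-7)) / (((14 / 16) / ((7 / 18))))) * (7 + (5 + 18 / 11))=9760 / 231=42.25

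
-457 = -457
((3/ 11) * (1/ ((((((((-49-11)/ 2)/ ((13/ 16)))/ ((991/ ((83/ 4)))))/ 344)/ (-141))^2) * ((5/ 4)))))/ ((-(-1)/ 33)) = 24404456570070564/ 861125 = 28340202142.63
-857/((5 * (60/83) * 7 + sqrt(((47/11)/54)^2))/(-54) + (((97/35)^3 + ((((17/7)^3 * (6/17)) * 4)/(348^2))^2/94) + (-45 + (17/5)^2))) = 67.89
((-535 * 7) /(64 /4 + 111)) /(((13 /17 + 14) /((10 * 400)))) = -254660000 /31877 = -7988.83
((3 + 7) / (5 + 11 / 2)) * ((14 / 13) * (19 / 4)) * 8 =1520 / 39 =38.97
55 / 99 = 5 / 9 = 0.56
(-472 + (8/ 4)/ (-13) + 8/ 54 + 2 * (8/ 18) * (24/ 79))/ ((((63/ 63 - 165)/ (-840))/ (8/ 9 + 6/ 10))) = -12269751004/ 3410667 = -3597.46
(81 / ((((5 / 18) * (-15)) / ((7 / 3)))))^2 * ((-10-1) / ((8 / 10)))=-3536379 / 125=-28291.03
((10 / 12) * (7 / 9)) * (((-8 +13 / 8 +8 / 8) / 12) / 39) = -1505 / 202176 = -0.01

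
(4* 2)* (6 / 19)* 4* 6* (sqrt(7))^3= 8064* sqrt(7) / 19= 1122.91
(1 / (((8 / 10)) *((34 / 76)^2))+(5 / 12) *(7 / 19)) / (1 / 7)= 2951585 / 65892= 44.79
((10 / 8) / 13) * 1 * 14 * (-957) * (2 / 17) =-33495 / 221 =-151.56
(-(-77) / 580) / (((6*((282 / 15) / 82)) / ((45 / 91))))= 6765 / 141752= 0.05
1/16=0.06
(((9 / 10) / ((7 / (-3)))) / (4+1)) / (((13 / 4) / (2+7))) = -486 / 2275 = -0.21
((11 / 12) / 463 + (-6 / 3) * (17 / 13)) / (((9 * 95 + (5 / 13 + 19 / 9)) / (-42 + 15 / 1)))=15289641 / 185805604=0.08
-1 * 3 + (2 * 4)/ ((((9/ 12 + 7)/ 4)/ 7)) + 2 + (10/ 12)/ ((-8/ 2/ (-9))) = 7385/ 248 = 29.78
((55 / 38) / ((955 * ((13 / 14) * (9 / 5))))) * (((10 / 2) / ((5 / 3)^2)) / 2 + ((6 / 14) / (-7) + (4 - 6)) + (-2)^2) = 1177 / 457254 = 0.00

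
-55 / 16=-3.44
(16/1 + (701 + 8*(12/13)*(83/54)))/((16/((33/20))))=937387/12480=75.11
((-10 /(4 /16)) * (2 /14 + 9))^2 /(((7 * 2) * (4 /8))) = 6553600 /343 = 19106.71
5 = 5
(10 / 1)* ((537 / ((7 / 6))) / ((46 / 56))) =128880 / 23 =5603.48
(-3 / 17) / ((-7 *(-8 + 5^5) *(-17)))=-1 / 2101897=-0.00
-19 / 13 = -1.46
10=10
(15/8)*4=15/2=7.50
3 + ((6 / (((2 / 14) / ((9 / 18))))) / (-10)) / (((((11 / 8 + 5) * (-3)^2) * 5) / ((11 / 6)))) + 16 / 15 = 46511 / 11475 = 4.05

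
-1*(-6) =6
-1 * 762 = -762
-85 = -85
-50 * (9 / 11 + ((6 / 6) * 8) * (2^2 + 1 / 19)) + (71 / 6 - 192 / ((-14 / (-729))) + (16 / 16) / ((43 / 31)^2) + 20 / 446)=-11647.28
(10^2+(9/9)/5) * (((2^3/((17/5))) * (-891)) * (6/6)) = -3571128/17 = -210066.35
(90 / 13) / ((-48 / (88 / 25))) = -33 / 65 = -0.51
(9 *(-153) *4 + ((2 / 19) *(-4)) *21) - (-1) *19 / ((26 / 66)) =-1350747 / 247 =-5468.61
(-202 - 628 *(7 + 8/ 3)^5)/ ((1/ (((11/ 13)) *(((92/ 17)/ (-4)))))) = 60683868.99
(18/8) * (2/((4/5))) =45/8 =5.62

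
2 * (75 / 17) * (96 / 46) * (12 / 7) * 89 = 7689600 / 2737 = 2809.50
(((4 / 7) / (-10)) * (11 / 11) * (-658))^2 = 35344 / 25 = 1413.76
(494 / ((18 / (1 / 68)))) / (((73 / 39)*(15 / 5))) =3211 / 44676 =0.07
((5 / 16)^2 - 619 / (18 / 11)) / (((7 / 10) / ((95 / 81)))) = -413880325 / 653184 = -633.64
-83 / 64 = -1.30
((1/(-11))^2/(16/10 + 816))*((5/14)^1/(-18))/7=-25/872559072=-0.00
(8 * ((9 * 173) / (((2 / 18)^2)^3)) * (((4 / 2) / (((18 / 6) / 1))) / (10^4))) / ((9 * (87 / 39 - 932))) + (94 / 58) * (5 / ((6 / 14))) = -2470462954 / 73025625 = -33.83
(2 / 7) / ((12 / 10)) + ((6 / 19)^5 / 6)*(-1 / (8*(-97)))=1200911417 / 5043813663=0.24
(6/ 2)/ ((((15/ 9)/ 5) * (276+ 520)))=9/ 796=0.01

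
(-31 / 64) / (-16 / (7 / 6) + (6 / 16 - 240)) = 217 / 113496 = 0.00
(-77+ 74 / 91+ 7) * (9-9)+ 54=54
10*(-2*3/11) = -60/11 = -5.45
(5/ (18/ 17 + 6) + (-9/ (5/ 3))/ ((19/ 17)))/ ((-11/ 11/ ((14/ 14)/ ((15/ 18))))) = 9401/ 1900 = 4.95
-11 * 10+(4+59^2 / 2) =3269 / 2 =1634.50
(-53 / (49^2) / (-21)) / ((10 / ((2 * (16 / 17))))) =848 / 4285785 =0.00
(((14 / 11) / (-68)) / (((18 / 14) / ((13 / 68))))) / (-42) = 91 / 1373328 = 0.00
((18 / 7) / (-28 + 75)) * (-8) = -144 / 329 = -0.44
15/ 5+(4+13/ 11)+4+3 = 167/ 11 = 15.18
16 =16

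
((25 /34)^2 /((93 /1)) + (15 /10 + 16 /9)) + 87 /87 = 1381561 /322524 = 4.28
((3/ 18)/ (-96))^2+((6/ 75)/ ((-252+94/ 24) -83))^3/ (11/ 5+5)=195977148588641/ 65020556719065600000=0.00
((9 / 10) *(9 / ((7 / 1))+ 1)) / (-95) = -72 / 3325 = -0.02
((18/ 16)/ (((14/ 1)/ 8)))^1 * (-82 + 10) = -324/ 7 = -46.29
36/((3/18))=216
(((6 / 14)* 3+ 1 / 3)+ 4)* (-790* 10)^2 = 350684761.90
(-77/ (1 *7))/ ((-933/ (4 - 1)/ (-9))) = -99/ 311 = -0.32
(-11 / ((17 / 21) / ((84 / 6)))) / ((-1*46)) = 1617 / 391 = 4.14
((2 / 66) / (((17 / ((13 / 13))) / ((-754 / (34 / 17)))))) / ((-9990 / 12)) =0.00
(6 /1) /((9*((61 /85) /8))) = 1360 /183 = 7.43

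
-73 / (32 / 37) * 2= -168.81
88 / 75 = 1.17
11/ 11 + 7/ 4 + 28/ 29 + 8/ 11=5669/ 1276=4.44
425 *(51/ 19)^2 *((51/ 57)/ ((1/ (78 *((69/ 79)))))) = 101139754950/ 541861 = 186652.58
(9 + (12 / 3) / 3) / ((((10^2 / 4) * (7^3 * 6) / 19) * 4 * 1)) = 589 / 617400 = 0.00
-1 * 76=-76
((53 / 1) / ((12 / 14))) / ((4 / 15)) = 1855 / 8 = 231.88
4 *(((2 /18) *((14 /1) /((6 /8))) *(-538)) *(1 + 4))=-602560 /27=-22317.04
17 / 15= 1.13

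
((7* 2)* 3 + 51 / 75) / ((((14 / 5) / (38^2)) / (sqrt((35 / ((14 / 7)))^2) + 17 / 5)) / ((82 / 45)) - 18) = -6601334806 / 2784060225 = -2.37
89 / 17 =5.24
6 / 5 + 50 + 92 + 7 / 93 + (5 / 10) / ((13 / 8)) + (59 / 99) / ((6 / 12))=28880417 / 199485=144.77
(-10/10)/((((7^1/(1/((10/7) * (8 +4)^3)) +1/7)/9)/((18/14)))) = -81/120961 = -0.00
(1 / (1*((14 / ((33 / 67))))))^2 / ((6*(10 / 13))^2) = 20449 / 351937600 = 0.00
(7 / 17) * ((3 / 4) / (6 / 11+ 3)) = 77 / 884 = 0.09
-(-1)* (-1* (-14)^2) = -196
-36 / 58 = -18 / 29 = -0.62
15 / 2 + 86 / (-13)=23 / 26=0.88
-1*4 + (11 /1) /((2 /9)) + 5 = 101 /2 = 50.50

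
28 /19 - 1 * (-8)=180 /19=9.47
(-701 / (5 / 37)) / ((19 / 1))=-25937 / 95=-273.02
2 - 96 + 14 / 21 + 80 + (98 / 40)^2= -7.33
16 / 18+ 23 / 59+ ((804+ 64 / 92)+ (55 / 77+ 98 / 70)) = 345421537 / 427455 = 808.09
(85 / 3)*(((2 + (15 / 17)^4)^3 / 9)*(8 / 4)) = 103128280084799630 / 925341200306091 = 111.45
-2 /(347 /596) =-1192 /347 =-3.44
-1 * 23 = -23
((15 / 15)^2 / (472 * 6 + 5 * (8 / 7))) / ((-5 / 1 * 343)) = -1 / 4866680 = -0.00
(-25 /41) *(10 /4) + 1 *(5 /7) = -465 /574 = -0.81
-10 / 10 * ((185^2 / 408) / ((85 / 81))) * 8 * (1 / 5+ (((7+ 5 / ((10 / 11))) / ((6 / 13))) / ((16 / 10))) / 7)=-108387837 / 64736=-1674.31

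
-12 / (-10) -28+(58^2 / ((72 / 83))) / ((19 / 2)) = 326101 / 855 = 381.40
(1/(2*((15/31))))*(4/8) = 31/60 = 0.52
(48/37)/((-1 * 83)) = -0.02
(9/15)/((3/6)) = 1.20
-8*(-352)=2816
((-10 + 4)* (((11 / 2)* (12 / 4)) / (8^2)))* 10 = -495 / 32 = -15.47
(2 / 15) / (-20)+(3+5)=1199 / 150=7.99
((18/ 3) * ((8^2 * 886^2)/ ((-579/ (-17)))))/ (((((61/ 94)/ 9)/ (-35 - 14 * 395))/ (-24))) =193007021281320960/ 11773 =16394039011409.24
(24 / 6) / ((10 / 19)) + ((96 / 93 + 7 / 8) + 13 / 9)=122221 / 11160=10.95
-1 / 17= -0.06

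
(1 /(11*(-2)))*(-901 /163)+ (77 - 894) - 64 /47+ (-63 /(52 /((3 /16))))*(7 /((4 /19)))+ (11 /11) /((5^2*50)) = -825.66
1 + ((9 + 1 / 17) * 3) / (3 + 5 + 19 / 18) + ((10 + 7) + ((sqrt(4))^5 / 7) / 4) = 429526 / 19397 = 22.14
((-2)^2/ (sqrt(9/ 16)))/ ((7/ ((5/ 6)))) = 40/ 63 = 0.63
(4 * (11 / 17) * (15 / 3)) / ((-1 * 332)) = -0.04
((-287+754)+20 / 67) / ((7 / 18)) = 563562 / 469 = 1201.62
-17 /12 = -1.42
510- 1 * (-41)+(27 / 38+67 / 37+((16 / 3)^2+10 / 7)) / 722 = 35241146543 / 63953316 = 551.04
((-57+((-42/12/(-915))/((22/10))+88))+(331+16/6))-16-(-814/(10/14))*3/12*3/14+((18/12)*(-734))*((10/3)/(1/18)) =-881026779/13420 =-65650.28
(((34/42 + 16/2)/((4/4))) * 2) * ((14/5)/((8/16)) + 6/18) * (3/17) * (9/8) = 9879/476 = 20.75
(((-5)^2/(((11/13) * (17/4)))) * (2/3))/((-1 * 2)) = -1300/561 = -2.32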